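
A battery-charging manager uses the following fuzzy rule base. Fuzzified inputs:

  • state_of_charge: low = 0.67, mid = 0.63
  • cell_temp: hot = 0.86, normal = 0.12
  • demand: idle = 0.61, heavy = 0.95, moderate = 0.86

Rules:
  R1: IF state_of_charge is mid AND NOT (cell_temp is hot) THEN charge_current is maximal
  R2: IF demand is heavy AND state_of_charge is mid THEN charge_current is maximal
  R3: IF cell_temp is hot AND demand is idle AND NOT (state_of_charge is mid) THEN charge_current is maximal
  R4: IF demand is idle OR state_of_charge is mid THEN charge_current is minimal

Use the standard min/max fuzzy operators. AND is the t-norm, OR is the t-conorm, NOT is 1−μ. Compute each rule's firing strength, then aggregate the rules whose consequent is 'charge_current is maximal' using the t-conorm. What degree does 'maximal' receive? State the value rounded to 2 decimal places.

0.63

R1: mid=0.63, ¬hot=1−0.86=0.14; AND[min(a, b)] → w = 0.14
R2: heavy=0.95, mid=0.63; AND[min(a, b)] → w = 0.63
R3: hot=0.86, idle=0.61, ¬mid=1−0.63=0.37; AND[min(a, b)] → w = 0.37
R4: idle=0.61, mid=0.63; OR[max(a, b)] → w = 0.63
Rules with consequent 'maximal': {R1, R2, R3} → strengths 0.14, 0.63, 0.37
Aggregate via t-conorm [max(a, b)]: 0.63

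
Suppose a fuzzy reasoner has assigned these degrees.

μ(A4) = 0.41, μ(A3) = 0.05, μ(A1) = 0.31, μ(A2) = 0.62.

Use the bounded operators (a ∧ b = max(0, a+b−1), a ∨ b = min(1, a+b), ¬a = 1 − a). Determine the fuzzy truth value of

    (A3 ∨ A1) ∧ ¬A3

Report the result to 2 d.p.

A3 ∨ A1 = min(1, a+b) on (0.05, 0.31) = 0.36
¬A3 = 1 − 0.05 = 0.95
(A3 ∨ A1) ∧ ¬A3 = max(0, a+b−1) on (0.36, 0.95) = 0.31

0.31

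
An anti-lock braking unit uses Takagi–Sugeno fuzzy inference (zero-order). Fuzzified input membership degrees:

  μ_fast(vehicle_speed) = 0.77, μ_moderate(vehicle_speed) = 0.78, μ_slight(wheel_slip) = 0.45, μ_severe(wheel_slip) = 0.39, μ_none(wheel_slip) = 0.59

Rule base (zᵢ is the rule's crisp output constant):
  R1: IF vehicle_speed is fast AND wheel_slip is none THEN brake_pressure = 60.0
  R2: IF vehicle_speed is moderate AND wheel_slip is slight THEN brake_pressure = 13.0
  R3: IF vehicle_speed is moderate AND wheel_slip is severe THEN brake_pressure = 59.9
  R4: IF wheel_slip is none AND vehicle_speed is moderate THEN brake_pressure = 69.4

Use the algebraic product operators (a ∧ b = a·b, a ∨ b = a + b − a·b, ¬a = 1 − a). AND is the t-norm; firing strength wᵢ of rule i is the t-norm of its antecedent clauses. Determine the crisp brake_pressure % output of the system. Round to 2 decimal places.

R1 (z=60.0): fast=0.77, none=0.59; AND[a·b] → w = 0.4543
R2 (z=13.0): moderate=0.78, slight=0.45; AND[a·b] → w = 0.3510
R3 (z=59.9): moderate=0.78, severe=0.39; AND[a·b] → w = 0.3042
R4 (z=69.4): none=0.59, moderate=0.78; AND[a·b] → w = 0.4602
Weighted average = (0.4543·60.0 + 0.3510·13.0 + 0.3042·59.9 + 0.4602·69.4) / (0.4543 + 0.3510 + 0.3042 + 0.4602)
  = 81.9805 / 1.5697 = 52.23

52.23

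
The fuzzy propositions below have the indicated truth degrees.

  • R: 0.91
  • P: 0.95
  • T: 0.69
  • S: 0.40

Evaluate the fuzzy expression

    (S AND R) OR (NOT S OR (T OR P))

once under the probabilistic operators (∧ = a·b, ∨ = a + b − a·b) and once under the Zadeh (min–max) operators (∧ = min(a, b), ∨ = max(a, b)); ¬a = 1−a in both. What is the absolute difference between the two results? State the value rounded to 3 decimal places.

Under probabilistic:
  S AND R = a·b on (0.4000, 0.9100) = 0.3640
  NOT S = 1 − 0.4000 = 0.6000
  T OR P = a + b − a·b on (0.6900, 0.9500) = 0.9845
  NOT S OR (T OR P) = a + b − a·b on (0.6000, 0.9845) = 0.9938
  (S AND R) OR (NOT S OR (T OR P)) = a + b − a·b on (0.3640, 0.9938) = 0.9961
  → value = 0.9961
Under Zadeh (min–max):
  S AND R = min(a, b) on (0.40, 0.91) = 0.40
  NOT S = 1 − 0.40 = 0.60
  T OR P = max(a, b) on (0.69, 0.95) = 0.95
  NOT S OR (T OR P) = max(a, b) on (0.60, 0.95) = 0.95
  (S AND R) OR (NOT S OR (T OR P)) = max(a, b) on (0.40, 0.95) = 0.95
  → value = 0.9500
|0.9961 − 0.9500| = 0.046

0.046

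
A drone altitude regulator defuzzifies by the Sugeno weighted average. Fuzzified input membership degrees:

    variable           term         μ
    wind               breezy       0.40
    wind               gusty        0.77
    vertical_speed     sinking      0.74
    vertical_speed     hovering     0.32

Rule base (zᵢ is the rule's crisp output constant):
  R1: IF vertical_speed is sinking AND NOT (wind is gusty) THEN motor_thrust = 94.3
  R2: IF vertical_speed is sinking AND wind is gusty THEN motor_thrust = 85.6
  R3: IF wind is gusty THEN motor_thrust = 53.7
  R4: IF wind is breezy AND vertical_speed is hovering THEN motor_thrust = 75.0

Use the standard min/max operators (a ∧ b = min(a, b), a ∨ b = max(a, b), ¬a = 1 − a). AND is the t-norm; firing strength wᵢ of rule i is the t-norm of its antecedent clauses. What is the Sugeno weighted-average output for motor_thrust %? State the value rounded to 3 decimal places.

R1 (z=94.3): sinking=0.74, ¬gusty=1−0.77=0.23; AND[min(a, b)] → w = 0.23
R2 (z=85.6): sinking=0.74, gusty=0.77; AND[min(a, b)] → w = 0.74
R3 (z=53.7): gusty=0.77 → w = 0.77
R4 (z=75.0): breezy=0.40, hovering=0.32; AND[min(a, b)] → w = 0.32
Weighted average = (0.23·94.3 + 0.74·85.6 + 0.77·53.7 + 0.32·75.0) / (0.23 + 0.74 + 0.77 + 0.32)
  = 150.3820 / 2.0600 = 73.001

73.001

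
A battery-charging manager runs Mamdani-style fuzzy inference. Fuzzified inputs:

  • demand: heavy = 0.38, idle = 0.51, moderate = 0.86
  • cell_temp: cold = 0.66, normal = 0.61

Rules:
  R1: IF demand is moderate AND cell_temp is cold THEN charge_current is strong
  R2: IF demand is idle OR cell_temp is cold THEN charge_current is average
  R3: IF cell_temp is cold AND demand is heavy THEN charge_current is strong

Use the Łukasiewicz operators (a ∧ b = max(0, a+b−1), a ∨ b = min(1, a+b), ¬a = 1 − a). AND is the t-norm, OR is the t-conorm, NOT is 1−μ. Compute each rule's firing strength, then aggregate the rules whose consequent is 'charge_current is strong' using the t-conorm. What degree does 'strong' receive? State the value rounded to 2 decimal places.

0.56

R1: moderate=0.86, cold=0.66; AND[max(0, a+b−1)] → w = 0.52
R2: idle=0.51, cold=0.66; OR[min(1, a+b)] → w = 1.00
R3: cold=0.66, heavy=0.38; AND[max(0, a+b−1)] → w = 0.04
Rules with consequent 'strong': {R1, R3} → strengths 0.52, 0.04
Aggregate via t-conorm [min(1, a+b)]: 0.56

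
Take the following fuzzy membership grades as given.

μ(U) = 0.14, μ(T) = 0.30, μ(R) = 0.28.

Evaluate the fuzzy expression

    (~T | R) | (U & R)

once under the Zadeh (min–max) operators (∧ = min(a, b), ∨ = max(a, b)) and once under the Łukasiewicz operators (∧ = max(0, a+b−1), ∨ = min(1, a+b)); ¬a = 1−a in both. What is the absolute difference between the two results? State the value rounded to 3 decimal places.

0.280

Under Zadeh (min–max):
  ~T = 1 − 0.30 = 0.70
  ~T | R = max(a, b) on (0.70, 0.28) = 0.70
  U & R = min(a, b) on (0.14, 0.28) = 0.14
  (~T | R) | (U & R) = max(a, b) on (0.70, 0.14) = 0.70
  → value = 0.7000
Under Łukasiewicz:
  ~T = 1 − 0.30 = 0.70
  ~T | R = min(1, a+b) on (0.70, 0.28) = 0.98
  U & R = max(0, a+b−1) on (0.14, 0.28) = 0.00
  (~T | R) | (U & R) = min(1, a+b) on (0.98, 0.00) = 0.98
  → value = 0.9800
|0.7000 − 0.9800| = 0.280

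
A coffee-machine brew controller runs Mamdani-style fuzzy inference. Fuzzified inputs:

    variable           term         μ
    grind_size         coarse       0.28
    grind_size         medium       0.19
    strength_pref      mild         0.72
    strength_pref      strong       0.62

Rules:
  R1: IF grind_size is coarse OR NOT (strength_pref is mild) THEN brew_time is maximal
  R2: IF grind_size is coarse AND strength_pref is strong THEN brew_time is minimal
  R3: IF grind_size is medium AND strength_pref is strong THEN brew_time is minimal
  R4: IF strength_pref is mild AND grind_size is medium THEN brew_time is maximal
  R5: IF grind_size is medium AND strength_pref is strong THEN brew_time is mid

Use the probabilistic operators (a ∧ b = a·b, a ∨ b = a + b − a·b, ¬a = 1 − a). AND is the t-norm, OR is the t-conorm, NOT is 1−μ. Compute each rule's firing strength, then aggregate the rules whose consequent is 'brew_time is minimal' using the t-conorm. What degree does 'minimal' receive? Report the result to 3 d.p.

R1: coarse=0.28, ¬mild=1−0.72=0.28; OR[a + b − a·b] → w = 0.4816
R2: coarse=0.28, strong=0.62; AND[a·b] → w = 0.1736
R3: medium=0.19, strong=0.62; AND[a·b] → w = 0.1178
R4: mild=0.72, medium=0.19; AND[a·b] → w = 0.1368
R5: medium=0.19, strong=0.62; AND[a·b] → w = 0.1178
Rules with consequent 'minimal': {R2, R3} → strengths 0.1736, 0.1178
Aggregate via t-conorm [a + b − a·b]: 0.2709

0.271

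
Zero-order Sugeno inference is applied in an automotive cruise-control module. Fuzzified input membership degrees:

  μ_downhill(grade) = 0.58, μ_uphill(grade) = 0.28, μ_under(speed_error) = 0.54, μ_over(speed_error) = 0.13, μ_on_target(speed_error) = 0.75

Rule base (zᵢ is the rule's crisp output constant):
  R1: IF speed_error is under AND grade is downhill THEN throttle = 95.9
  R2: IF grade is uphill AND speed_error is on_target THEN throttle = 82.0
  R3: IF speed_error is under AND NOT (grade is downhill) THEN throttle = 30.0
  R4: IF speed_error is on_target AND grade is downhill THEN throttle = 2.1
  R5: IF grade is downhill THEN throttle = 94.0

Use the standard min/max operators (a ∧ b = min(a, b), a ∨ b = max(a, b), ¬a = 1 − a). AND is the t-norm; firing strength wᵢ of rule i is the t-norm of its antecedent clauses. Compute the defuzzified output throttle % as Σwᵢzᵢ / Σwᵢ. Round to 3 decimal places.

R1 (z=95.9): under=0.54, downhill=0.58; AND[min(a, b)] → w = 0.54
R2 (z=82.0): uphill=0.28, on_target=0.75; AND[min(a, b)] → w = 0.28
R3 (z=30.0): under=0.54, ¬downhill=1−0.58=0.42; AND[min(a, b)] → w = 0.42
R4 (z=2.1): on_target=0.75, downhill=0.58; AND[min(a, b)] → w = 0.58
R5 (z=94.0): downhill=0.58 → w = 0.58
Weighted average = (0.54·95.9 + 0.28·82.0 + 0.42·30.0 + 0.58·2.1 + 0.58·94.0) / (0.54 + 0.28 + 0.42 + 0.58 + 0.58)
  = 143.0840 / 2.4000 = 59.618

59.618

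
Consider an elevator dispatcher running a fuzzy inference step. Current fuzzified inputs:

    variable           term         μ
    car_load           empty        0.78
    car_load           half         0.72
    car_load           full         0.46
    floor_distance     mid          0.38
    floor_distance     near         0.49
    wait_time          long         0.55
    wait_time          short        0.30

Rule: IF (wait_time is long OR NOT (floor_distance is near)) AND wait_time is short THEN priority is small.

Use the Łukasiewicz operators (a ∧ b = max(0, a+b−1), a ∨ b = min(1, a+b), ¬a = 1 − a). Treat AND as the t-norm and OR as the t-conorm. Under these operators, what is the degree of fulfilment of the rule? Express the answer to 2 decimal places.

0.30

firing strength: (long=0.55 OR ¬near=1−0.49=0.51) = 1.00; AND[max(0, a+b−1)] with short=0.30 → w = 0.30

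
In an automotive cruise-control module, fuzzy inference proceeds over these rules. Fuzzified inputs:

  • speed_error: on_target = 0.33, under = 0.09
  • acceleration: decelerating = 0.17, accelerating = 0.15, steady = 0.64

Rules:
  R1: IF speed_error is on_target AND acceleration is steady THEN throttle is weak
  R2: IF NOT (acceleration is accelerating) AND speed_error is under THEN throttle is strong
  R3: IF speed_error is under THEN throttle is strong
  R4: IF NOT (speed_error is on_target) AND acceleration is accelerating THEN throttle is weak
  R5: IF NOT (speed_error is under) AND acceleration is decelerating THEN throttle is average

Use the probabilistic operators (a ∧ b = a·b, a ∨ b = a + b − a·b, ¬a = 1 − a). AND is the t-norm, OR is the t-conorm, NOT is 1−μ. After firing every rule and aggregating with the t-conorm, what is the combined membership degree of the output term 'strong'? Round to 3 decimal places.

R1: on_target=0.33, steady=0.64; AND[a·b] → w = 0.2112
R2: ¬accelerating=1−0.15=0.85, under=0.09; AND[a·b] → w = 0.0765
R3: under=0.09 → w = 0.0900
R4: ¬on_target=1−0.33=0.67, accelerating=0.15; AND[a·b] → w = 0.1005
R5: ¬under=1−0.09=0.91, decelerating=0.17; AND[a·b] → w = 0.1547
Rules with consequent 'strong': {R2, R3} → strengths 0.0765, 0.0900
Aggregate via t-conorm [a + b − a·b]: 0.1596

0.160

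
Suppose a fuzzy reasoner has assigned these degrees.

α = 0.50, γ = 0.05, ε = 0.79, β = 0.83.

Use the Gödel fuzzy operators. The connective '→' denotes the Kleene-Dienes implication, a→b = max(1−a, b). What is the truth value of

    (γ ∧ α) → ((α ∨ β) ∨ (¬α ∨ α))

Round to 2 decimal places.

0.95

γ ∧ α = min(a, b) on (0.05, 0.50) = 0.05
α ∨ β = max(a, b) on (0.50, 0.83) = 0.83
¬α = 1 − 0.50 = 0.50
¬α ∨ α = max(a, b) on (0.50, 0.50) = 0.50
(α ∨ β) ∨ (¬α ∨ α) = max(a, b) on (0.83, 0.50) = 0.83
(γ ∧ α) → ((α ∨ β) ∨ (¬α ∨ α))  [Kleene-Dienes: max(1−a, b)] with a=0.05, b=0.83 → 0.95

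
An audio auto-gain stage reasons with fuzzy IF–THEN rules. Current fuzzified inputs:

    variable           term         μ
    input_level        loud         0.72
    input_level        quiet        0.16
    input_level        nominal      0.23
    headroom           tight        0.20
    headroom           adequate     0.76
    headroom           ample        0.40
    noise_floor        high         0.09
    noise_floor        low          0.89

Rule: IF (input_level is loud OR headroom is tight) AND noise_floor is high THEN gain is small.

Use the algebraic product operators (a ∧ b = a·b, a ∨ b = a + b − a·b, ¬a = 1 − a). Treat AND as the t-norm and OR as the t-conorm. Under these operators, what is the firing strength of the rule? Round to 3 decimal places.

0.070

firing strength: (loud=0.72 OR tight=0.20) = 0.7760; AND[a·b] with high=0.09 → w = 0.0698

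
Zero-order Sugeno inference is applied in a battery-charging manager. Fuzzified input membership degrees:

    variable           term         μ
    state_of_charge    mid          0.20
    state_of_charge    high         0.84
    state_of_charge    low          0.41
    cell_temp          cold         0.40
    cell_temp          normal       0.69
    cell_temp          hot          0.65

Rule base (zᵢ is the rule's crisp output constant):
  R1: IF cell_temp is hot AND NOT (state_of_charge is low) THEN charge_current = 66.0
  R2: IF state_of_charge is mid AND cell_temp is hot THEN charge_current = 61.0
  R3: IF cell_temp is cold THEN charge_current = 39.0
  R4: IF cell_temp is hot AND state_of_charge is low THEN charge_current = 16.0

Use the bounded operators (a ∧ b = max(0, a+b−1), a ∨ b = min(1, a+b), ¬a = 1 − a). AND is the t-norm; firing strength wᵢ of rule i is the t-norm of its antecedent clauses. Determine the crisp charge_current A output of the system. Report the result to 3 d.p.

46.286

R1 (z=66.0): hot=0.65, ¬low=1−0.41=0.59; AND[max(0, a+b−1)] → w = 0.24
R2 (z=61.0): mid=0.20, hot=0.65; AND[max(0, a+b−1)] → w = 0.00
R3 (z=39.0): cold=0.40 → w = 0.40
R4 (z=16.0): hot=0.65, low=0.41; AND[max(0, a+b−1)] → w = 0.06
Weighted average = (0.24·66.0 + 0.00·61.0 + 0.40·39.0 + 0.06·16.0) / (0.24 + 0.00 + 0.40 + 0.06)
  = 32.4000 / 0.7000 = 46.286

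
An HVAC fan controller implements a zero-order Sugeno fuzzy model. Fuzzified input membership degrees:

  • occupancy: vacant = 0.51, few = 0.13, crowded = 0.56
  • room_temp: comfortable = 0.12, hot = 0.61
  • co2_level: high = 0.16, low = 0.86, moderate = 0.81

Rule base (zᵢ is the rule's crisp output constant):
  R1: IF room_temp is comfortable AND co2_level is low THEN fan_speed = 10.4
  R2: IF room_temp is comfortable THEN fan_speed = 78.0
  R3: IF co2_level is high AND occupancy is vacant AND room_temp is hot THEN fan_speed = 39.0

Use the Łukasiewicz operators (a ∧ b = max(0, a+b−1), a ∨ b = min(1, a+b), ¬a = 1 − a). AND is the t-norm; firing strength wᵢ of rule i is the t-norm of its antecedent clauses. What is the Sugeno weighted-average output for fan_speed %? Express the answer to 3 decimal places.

R1 (z=10.4): comfortable=0.12, low=0.86; AND[max(0, a+b−1)] → w = 0.00
R2 (z=78.0): comfortable=0.12 → w = 0.12
R3 (z=39.0): high=0.16, vacant=0.51, hot=0.61; AND[max(0, a+b−1)] → w = 0.00
Weighted average = (0.00·10.4 + 0.12·78.0 + 0.00·39.0) / (0.00 + 0.12 + 0.00)
  = 9.3600 / 0.1200 = 78.000

78.000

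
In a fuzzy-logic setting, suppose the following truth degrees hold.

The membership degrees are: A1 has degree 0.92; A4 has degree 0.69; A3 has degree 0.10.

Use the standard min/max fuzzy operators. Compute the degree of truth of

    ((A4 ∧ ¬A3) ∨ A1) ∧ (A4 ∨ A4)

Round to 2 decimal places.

0.69

¬A3 = 1 − 0.10 = 0.90
A4 ∧ ¬A3 = min(a, b) on (0.69, 0.90) = 0.69
(A4 ∧ ¬A3) ∨ A1 = max(a, b) on (0.69, 0.92) = 0.92
A4 ∨ A4 = max(a, b) on (0.69, 0.69) = 0.69
((A4 ∧ ¬A3) ∨ A1) ∧ (A4 ∨ A4) = min(a, b) on (0.92, 0.69) = 0.69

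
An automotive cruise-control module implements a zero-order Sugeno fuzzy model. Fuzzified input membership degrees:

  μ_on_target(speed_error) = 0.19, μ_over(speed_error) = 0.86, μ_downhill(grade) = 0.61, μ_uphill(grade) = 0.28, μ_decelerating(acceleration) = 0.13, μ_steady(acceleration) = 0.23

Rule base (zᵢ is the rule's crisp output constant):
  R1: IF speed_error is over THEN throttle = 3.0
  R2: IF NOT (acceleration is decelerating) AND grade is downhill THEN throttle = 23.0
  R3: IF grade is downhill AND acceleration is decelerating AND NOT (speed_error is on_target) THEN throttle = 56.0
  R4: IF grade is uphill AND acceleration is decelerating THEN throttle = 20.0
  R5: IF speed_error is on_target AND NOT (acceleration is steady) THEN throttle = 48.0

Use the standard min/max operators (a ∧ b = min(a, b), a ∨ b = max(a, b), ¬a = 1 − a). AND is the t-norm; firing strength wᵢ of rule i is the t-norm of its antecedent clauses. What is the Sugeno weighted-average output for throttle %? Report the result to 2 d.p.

18.55

R1 (z=3.0): over=0.86 → w = 0.86
R2 (z=23.0): ¬decelerating=1−0.13=0.87, downhill=0.61; AND[min(a, b)] → w = 0.61
R3 (z=56.0): downhill=0.61, decelerating=0.13, ¬on_target=1−0.19=0.81; AND[min(a, b)] → w = 0.13
R4 (z=20.0): uphill=0.28, decelerating=0.13; AND[min(a, b)] → w = 0.13
R5 (z=48.0): on_target=0.19, ¬steady=1−0.23=0.77; AND[min(a, b)] → w = 0.19
Weighted average = (0.86·3.0 + 0.61·23.0 + 0.13·56.0 + 0.13·20.0 + 0.19·48.0) / (0.86 + 0.61 + 0.13 + 0.13 + 0.19)
  = 35.6100 / 1.9200 = 18.55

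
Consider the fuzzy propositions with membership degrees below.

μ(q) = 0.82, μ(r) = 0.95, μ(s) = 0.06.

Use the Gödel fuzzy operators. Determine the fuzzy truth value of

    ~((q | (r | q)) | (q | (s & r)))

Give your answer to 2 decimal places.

r | q = max(a, b) on (0.95, 0.82) = 0.95
q | (r | q) = max(a, b) on (0.82, 0.95) = 0.95
s & r = min(a, b) on (0.06, 0.95) = 0.06
q | (s & r) = max(a, b) on (0.82, 0.06) = 0.82
(q | (r | q)) | (q | (s & r)) = max(a, b) on (0.95, 0.82) = 0.95
~((q | (r | q)) | (q | (s & r))) = 1 − 0.95 = 0.05

0.05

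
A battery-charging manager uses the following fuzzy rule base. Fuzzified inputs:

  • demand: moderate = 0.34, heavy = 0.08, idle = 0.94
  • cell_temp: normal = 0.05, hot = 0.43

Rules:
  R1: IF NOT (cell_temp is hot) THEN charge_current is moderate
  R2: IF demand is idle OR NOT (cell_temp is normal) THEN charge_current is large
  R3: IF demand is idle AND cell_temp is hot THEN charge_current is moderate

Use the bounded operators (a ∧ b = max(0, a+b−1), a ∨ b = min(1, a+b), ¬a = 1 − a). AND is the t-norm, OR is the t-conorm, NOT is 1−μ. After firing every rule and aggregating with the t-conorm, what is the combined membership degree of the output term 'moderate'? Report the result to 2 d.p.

0.94

R1: ¬hot=1−0.43=0.57 → w = 0.57
R2: idle=0.94, ¬normal=1−0.05=0.95; OR[min(1, a+b)] → w = 1.00
R3: idle=0.94, hot=0.43; AND[max(0, a+b−1)] → w = 0.37
Rules with consequent 'moderate': {R1, R3} → strengths 0.57, 0.37
Aggregate via t-conorm [min(1, a+b)]: 0.94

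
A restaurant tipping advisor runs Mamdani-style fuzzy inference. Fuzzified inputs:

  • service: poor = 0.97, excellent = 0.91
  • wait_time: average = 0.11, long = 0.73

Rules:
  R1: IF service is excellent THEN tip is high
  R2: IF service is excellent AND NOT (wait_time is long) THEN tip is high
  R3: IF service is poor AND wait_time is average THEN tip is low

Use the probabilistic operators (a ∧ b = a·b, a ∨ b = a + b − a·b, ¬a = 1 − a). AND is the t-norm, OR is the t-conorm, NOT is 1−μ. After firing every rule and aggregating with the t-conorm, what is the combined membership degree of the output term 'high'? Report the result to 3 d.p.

R1: excellent=0.91 → w = 0.9100
R2: excellent=0.91, ¬long=1−0.73=0.27; AND[a·b] → w = 0.2457
R3: poor=0.97, average=0.11; AND[a·b] → w = 0.1067
Rules with consequent 'high': {R1, R2} → strengths 0.9100, 0.2457
Aggregate via t-conorm [a + b − a·b]: 0.9321

0.932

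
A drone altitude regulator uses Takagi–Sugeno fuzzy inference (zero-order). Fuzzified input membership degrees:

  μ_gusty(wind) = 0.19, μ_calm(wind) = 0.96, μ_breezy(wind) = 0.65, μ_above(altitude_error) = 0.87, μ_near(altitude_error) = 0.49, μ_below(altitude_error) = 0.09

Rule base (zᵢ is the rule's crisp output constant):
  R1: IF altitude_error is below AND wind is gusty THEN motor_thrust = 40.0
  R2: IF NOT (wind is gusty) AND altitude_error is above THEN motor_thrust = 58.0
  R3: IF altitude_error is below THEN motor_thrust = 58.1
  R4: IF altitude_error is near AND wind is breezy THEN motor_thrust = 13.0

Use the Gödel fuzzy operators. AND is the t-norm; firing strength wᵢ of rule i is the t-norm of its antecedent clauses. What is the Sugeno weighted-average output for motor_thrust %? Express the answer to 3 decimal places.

R1 (z=40.0): below=0.09, gusty=0.19; AND[min(a, b)] → w = 0.09
R2 (z=58.0): ¬gusty=1−0.19=0.81, above=0.87; AND[min(a, b)] → w = 0.81
R3 (z=58.1): below=0.09 → w = 0.09
R4 (z=13.0): near=0.49, breezy=0.65; AND[min(a, b)] → w = 0.49
Weighted average = (0.09·40.0 + 0.81·58.0 + 0.09·58.1 + 0.49·13.0) / (0.09 + 0.81 + 0.09 + 0.49)
  = 62.1790 / 1.4800 = 42.013

42.013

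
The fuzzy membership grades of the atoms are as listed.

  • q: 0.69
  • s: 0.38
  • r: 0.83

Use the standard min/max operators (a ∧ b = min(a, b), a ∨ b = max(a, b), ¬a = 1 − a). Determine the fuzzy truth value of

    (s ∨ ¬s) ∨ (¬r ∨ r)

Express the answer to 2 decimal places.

¬s = 1 − 0.38 = 0.62
s ∨ ¬s = max(a, b) on (0.38, 0.62) = 0.62
¬r = 1 − 0.83 = 0.17
¬r ∨ r = max(a, b) on (0.17, 0.83) = 0.83
(s ∨ ¬s) ∨ (¬r ∨ r) = max(a, b) on (0.62, 0.83) = 0.83

0.83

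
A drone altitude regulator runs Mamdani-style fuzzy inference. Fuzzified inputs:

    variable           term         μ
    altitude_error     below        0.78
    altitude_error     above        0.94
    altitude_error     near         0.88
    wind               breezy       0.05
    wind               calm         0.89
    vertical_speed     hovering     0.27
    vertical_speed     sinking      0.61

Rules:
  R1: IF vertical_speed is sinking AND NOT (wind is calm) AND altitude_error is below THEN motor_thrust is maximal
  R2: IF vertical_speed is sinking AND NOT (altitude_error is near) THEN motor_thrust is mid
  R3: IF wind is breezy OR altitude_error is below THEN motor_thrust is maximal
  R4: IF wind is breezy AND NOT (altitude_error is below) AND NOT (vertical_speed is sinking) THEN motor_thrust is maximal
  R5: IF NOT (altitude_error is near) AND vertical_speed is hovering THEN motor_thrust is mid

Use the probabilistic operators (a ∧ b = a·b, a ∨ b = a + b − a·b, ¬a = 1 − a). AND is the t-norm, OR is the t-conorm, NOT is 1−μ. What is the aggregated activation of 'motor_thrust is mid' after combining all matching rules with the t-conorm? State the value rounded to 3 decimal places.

0.103

R1: sinking=0.61, ¬calm=1−0.89=0.11, below=0.78; AND[a·b] → w = 0.0523
R2: sinking=0.61, ¬near=1−0.88=0.12; AND[a·b] → w = 0.0732
R3: breezy=0.05, below=0.78; OR[a + b − a·b] → w = 0.7910
R4: breezy=0.05, ¬below=1−0.78=0.22, ¬sinking=1−0.61=0.39; AND[a·b] → w = 0.0043
R5: ¬near=1−0.88=0.12, hovering=0.27; AND[a·b] → w = 0.0324
Rules with consequent 'mid': {R2, R5} → strengths 0.0732, 0.0324
Aggregate via t-conorm [a + b − a·b]: 0.1032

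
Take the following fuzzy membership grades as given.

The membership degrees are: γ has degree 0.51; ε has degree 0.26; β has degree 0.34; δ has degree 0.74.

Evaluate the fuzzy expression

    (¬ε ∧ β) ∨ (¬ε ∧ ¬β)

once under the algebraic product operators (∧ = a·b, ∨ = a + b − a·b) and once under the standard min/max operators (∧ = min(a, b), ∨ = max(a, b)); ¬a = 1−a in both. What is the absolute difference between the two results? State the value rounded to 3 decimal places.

0.043

Under algebraic product:
  ¬ε = 1 − 0.2600 = 0.7400
  ¬ε ∧ β = a·b on (0.7400, 0.3400) = 0.2516
  ¬ε = 1 − 0.2600 = 0.7400
  ¬β = 1 − 0.3400 = 0.6600
  ¬ε ∧ ¬β = a·b on (0.7400, 0.6600) = 0.4884
  (¬ε ∧ β) ∨ (¬ε ∧ ¬β) = a + b − a·b on (0.2516, 0.4884) = 0.6171
  → value = 0.6171
Under standard min/max:
  ¬ε = 1 − 0.26 = 0.74
  ¬ε ∧ β = min(a, b) on (0.74, 0.34) = 0.34
  ¬ε = 1 − 0.26 = 0.74
  ¬β = 1 − 0.34 = 0.66
  ¬ε ∧ ¬β = min(a, b) on (0.74, 0.66) = 0.66
  (¬ε ∧ β) ∨ (¬ε ∧ ¬β) = max(a, b) on (0.34, 0.66) = 0.66
  → value = 0.6600
|0.6171 − 0.6600| = 0.043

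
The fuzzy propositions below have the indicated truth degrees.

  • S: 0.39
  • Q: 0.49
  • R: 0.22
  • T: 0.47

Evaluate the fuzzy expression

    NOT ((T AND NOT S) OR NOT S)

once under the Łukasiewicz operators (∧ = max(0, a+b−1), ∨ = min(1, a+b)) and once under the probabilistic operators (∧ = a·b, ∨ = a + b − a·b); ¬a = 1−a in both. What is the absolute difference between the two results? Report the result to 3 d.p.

0.032

Under Łukasiewicz:
  NOT S = 1 − 0.39 = 0.61
  T AND NOT S = max(0, a+b−1) on (0.47, 0.61) = 0.08
  NOT S = 1 − 0.39 = 0.61
  (T AND NOT S) OR NOT S = min(1, a+b) on (0.08, 0.61) = 0.69
  NOT ((T AND NOT S) OR NOT S) = 1 − 0.69 = 0.31
  → value = 0.3100
Under probabilistic:
  NOT S = 1 − 0.3900 = 0.6100
  T AND NOT S = a·b on (0.4700, 0.6100) = 0.2867
  NOT S = 1 − 0.3900 = 0.6100
  (T AND NOT S) OR NOT S = a + b − a·b on (0.2867, 0.6100) = 0.7218
  NOT ((T AND NOT S) OR NOT S) = 1 − 0.7218 = 0.2782
  → value = 0.2782
|0.3100 − 0.2782| = 0.032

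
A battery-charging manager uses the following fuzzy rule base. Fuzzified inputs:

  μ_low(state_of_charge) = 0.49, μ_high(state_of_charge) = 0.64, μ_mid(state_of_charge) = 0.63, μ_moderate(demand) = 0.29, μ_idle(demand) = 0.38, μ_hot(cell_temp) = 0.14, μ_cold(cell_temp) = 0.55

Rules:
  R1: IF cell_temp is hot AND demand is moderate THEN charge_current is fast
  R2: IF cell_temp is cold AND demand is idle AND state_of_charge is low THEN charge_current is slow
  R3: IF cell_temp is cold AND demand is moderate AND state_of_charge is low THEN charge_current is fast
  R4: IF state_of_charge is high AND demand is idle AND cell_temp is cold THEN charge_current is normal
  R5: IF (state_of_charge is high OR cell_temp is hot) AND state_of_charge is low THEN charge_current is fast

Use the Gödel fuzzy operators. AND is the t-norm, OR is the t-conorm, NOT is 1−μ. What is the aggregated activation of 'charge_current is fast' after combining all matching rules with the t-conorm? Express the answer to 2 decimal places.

R1: hot=0.14, moderate=0.29; AND[min(a, b)] → w = 0.14
R2: cold=0.55, idle=0.38, low=0.49; AND[min(a, b)] → w = 0.38
R3: cold=0.55, moderate=0.29, low=0.49; AND[min(a, b)] → w = 0.29
R4: high=0.64, idle=0.38, cold=0.55; AND[min(a, b)] → w = 0.38
R5: (high=0.64 OR hot=0.14) = 0.64; AND[min(a, b)] with low=0.49 → w = 0.49
Rules with consequent 'fast': {R1, R3, R5} → strengths 0.14, 0.29, 0.49
Aggregate via t-conorm [max(a, b)]: 0.49

0.49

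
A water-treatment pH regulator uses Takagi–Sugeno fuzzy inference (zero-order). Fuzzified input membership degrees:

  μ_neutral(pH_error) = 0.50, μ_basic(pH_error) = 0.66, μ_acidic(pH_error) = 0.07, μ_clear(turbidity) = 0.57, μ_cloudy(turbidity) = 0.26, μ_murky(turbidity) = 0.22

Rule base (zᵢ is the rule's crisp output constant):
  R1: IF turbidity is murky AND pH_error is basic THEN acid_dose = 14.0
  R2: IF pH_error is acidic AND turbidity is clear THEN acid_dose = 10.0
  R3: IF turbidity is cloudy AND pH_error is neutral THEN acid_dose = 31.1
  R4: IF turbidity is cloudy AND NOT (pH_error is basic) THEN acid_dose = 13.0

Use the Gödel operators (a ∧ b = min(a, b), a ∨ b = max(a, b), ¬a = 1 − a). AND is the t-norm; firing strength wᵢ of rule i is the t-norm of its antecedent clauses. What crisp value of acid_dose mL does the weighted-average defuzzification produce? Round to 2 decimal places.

18.82

R1 (z=14.0): murky=0.22, basic=0.66; AND[min(a, b)] → w = 0.22
R2 (z=10.0): acidic=0.07, clear=0.57; AND[min(a, b)] → w = 0.07
R3 (z=31.1): cloudy=0.26, neutral=0.50; AND[min(a, b)] → w = 0.26
R4 (z=13.0): cloudy=0.26, ¬basic=1−0.66=0.34; AND[min(a, b)] → w = 0.26
Weighted average = (0.22·14.0 + 0.07·10.0 + 0.26·31.1 + 0.26·13.0) / (0.22 + 0.07 + 0.26 + 0.26)
  = 15.2460 / 0.8100 = 18.82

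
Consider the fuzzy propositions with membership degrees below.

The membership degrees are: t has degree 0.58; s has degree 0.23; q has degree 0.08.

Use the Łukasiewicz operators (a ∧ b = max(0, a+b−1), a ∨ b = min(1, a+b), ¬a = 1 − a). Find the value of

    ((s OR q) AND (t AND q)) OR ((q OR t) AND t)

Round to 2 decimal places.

s OR q = min(1, a+b) on (0.23, 0.08) = 0.31
t AND q = max(0, a+b−1) on (0.58, 0.08) = 0.00
(s OR q) AND (t AND q) = max(0, a+b−1) on (0.31, 0.00) = 0.00
q OR t = min(1, a+b) on (0.08, 0.58) = 0.66
(q OR t) AND t = max(0, a+b−1) on (0.66, 0.58) = 0.24
((s OR q) AND (t AND q)) OR ((q OR t) AND t) = min(1, a+b) on (0.00, 0.24) = 0.24

0.24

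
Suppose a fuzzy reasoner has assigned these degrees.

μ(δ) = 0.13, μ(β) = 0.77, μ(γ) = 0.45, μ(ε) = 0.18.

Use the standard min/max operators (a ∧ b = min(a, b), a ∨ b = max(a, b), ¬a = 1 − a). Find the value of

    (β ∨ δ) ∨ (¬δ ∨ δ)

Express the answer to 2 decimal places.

0.87

β ∨ δ = max(a, b) on (0.77, 0.13) = 0.77
¬δ = 1 − 0.13 = 0.87
¬δ ∨ δ = max(a, b) on (0.87, 0.13) = 0.87
(β ∨ δ) ∨ (¬δ ∨ δ) = max(a, b) on (0.77, 0.87) = 0.87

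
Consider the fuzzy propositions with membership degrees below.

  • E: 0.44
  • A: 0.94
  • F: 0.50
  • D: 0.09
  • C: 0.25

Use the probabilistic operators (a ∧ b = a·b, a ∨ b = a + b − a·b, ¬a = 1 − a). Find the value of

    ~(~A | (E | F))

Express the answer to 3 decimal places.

~A = 1 − 0.9400 = 0.0600
E | F = a + b − a·b on (0.4400, 0.5000) = 0.7200
~A | (E | F) = a + b − a·b on (0.0600, 0.7200) = 0.7368
~(~A | (E | F)) = 1 − 0.7368 = 0.2632

0.263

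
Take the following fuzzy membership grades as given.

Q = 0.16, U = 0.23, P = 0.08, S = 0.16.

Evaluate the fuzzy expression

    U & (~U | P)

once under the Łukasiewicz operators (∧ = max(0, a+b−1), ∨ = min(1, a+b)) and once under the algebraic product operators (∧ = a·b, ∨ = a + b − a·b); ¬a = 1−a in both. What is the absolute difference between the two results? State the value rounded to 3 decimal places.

0.101

Under Łukasiewicz:
  ~U = 1 − 0.23 = 0.77
  ~U | P = min(1, a+b) on (0.77, 0.08) = 0.85
  U & (~U | P) = max(0, a+b−1) on (0.23, 0.85) = 0.08
  → value = 0.0800
Under algebraic product:
  ~U = 1 − 0.2300 = 0.7700
  ~U | P = a + b − a·b on (0.7700, 0.0800) = 0.7884
  U & (~U | P) = a·b on (0.2300, 0.7884) = 0.1813
  → value = 0.1813
|0.0800 − 0.1813| = 0.101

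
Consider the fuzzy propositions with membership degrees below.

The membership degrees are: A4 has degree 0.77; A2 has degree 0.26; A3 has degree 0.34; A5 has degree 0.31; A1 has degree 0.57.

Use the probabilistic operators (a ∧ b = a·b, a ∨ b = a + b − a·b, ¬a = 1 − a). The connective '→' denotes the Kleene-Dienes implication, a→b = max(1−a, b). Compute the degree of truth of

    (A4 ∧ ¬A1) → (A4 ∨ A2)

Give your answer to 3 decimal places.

¬A1 = 1 − 0.5700 = 0.4300
A4 ∧ ¬A1 = a·b on (0.7700, 0.4300) = 0.3311
A4 ∨ A2 = a + b − a·b on (0.7700, 0.2600) = 0.8298
(A4 ∧ ¬A1) → (A4 ∨ A2)  [Kleene-Dienes: max(1−a, b)] with a=0.3311, b=0.8298 → 0.8298

0.830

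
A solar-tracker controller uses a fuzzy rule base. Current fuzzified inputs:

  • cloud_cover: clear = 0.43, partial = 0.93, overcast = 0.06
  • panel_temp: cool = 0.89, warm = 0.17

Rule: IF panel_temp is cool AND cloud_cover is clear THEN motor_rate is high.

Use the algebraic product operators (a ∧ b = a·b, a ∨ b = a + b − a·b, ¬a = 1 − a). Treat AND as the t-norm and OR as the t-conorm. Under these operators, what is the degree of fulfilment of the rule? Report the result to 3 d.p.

firing strength: cool=0.89, clear=0.43; AND[a·b] → w = 0.3827

0.383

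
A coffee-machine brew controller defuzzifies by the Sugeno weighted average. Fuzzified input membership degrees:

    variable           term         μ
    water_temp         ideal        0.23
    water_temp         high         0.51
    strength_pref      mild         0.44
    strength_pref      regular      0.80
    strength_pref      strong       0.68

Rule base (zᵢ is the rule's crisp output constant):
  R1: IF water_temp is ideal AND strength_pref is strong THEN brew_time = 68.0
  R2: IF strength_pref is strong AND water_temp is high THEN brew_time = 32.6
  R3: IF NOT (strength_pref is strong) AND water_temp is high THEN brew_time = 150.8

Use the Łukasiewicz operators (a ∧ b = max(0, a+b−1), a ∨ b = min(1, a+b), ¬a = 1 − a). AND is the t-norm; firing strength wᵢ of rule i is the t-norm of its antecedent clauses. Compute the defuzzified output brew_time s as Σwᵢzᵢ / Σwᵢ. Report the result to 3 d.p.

32.600

R1 (z=68.0): ideal=0.23, strong=0.68; AND[max(0, a+b−1)] → w = 0.00
R2 (z=32.6): strong=0.68, high=0.51; AND[max(0, a+b−1)] → w = 0.19
R3 (z=150.8): ¬strong=1−0.68=0.32, high=0.51; AND[max(0, a+b−1)] → w = 0.00
Weighted average = (0.00·68.0 + 0.19·32.6 + 0.00·150.8) / (0.00 + 0.19 + 0.00)
  = 6.1940 / 0.1900 = 32.600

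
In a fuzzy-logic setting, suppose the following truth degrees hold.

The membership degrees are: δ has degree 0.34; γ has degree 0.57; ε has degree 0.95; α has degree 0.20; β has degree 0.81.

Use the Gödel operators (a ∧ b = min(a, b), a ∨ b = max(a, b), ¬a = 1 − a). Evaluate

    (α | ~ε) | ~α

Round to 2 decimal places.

0.80

~ε = 1 − 0.95 = 0.05
α | ~ε = max(a, b) on (0.20, 0.05) = 0.20
~α = 1 − 0.20 = 0.80
(α | ~ε) | ~α = max(a, b) on (0.20, 0.80) = 0.80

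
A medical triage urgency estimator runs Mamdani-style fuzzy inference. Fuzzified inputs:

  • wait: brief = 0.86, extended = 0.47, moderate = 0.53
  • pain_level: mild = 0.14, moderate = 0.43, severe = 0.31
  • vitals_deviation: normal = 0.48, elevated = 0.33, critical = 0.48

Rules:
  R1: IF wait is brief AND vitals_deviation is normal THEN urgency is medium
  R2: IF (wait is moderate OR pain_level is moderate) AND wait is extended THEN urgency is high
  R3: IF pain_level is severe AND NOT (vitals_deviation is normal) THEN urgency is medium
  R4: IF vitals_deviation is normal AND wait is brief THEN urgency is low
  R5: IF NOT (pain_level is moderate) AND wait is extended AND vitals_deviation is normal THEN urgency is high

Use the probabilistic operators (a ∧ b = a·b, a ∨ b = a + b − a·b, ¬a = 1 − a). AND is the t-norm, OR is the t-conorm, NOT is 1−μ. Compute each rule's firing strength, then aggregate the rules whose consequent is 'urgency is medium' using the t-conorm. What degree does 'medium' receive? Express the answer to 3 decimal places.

R1: brief=0.86, normal=0.48; AND[a·b] → w = 0.4128
R2: (moderate=0.53 OR moderate=0.43) = 0.7321; AND[a·b] with extended=0.47 → w = 0.3441
R3: severe=0.31, ¬normal=1−0.48=0.52; AND[a·b] → w = 0.1612
R4: normal=0.48, brief=0.86; AND[a·b] → w = 0.4128
R5: ¬moderate=1−0.43=0.57, extended=0.47, normal=0.48; AND[a·b] → w = 0.1286
Rules with consequent 'medium': {R1, R3} → strengths 0.4128, 0.1612
Aggregate via t-conorm [a + b − a·b]: 0.5075

0.507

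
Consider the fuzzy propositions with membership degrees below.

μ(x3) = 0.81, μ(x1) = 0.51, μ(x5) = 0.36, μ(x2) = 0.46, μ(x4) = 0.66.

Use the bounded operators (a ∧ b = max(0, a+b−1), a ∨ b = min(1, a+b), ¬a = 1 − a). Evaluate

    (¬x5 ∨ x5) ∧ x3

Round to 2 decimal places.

¬x5 = 1 − 0.36 = 0.64
¬x5 ∨ x5 = min(1, a+b) on (0.64, 0.36) = 1.00
(¬x5 ∨ x5) ∧ x3 = max(0, a+b−1) on (1.00, 0.81) = 0.81

0.81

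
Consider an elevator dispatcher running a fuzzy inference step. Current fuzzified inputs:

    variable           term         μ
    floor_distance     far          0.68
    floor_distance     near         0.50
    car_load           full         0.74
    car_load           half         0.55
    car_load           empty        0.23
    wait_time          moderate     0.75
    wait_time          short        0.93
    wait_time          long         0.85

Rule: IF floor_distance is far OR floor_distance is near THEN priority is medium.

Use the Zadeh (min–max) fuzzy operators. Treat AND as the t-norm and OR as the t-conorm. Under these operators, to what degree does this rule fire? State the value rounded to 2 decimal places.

firing strength: far=0.68, near=0.50; OR[max(a, b)] → w = 0.68

0.68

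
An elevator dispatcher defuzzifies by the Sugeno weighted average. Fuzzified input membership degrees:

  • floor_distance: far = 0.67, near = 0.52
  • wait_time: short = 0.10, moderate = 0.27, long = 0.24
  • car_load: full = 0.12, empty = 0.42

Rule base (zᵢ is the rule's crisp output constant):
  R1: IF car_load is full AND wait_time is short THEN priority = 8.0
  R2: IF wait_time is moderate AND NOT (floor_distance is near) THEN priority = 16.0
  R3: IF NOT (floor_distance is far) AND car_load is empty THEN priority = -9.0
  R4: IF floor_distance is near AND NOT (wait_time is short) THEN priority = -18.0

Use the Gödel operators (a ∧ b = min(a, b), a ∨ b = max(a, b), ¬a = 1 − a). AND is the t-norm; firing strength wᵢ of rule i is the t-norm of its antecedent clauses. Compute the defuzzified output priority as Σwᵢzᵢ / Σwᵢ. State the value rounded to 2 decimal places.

-5.91

R1 (z=8.0): full=0.12, short=0.10; AND[min(a, b)] → w = 0.10
R2 (z=16.0): moderate=0.27, ¬near=1−0.52=0.48; AND[min(a, b)] → w = 0.27
R3 (z=-9.0): ¬far=1−0.67=0.33, empty=0.42; AND[min(a, b)] → w = 0.33
R4 (z=-18.0): near=0.52, ¬short=1−0.10=0.90; AND[min(a, b)] → w = 0.52
Weighted average = (0.10·8.0 + 0.27·16.0 + 0.33·-9.0 + 0.52·-18.0) / (0.10 + 0.27 + 0.33 + 0.52)
  = -7.2100 / 1.2200 = -5.91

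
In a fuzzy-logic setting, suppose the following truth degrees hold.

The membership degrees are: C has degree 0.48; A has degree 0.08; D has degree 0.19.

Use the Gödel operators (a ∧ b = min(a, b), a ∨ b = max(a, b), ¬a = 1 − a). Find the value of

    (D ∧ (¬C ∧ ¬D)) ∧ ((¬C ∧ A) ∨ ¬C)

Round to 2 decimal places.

0.19

¬C = 1 − 0.48 = 0.52
¬D = 1 − 0.19 = 0.81
¬C ∧ ¬D = min(a, b) on (0.52, 0.81) = 0.52
D ∧ (¬C ∧ ¬D) = min(a, b) on (0.19, 0.52) = 0.19
¬C = 1 − 0.48 = 0.52
¬C ∧ A = min(a, b) on (0.52, 0.08) = 0.08
¬C = 1 − 0.48 = 0.52
(¬C ∧ A) ∨ ¬C = max(a, b) on (0.08, 0.52) = 0.52
(D ∧ (¬C ∧ ¬D)) ∧ ((¬C ∧ A) ∨ ¬C) = min(a, b) on (0.19, 0.52) = 0.19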